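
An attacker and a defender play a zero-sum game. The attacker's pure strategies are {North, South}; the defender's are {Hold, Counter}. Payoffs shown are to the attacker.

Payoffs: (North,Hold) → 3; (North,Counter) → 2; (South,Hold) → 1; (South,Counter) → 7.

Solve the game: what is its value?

Row minima: North → 2, South → 1; maximin = 2.
Column maxima: Hold → 3, Counter → 7; minimax = 3.
2 ≠ 3, so there is no saddle point; optimal play is mixed.
Let the attacker play North with probability p. Expected payoff against Hold: 3p + 1(1−p) = 2p + 1; against Counter: 2p + 7(1−p) = −5p + 7.
Setting these equal: 2p + 1 = −5p + 7 ⇒ 7p = 6 ⇒ p = 6/7, and the value is (2)·(6/7) + 1 = 19/7.
For the defender: with q = P(Hold), equating North's and South's payoffs gives q + 2 = −6q + 7 ⇒ q = 5/7.

19/7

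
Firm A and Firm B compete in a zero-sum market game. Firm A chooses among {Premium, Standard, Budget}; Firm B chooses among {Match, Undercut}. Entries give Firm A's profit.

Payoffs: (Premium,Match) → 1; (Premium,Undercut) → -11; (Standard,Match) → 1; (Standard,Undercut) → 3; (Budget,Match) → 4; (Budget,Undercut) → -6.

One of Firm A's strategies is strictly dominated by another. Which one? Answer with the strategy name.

Premium

Budget gives a strictly higher payoff than Premium against every column: 4 > 1, -6 > -11.
So Premium is strictly dominated and Firm A never plays it.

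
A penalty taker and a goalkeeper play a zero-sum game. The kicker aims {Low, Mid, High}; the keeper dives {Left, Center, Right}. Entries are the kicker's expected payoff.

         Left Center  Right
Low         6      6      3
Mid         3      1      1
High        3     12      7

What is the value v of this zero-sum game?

Row minima: Low → 3, Mid → 1, High → 3; maximin = 3.
Column maxima: Left → 6, Center → 12, Right → 7; minimax = 6.
3 ≠ 6, so there is no saddle point; optimal play is mixed.
Mid is strictly dominated by Low, so the kicker never plays it.
With Mid eliminated, Center is strictly dominated by Right (it gives the kicker strictly more in every remaining row), so the keeper never plays it.
On the remaining 2×2 (Low, High vs Left, Right):
Let the kicker play Low with probability p. Expected payoff against Left: 6p + 3(1−p) = 3p + 3; against Right: 3p + 7(1−p) = −4p + 7.
Setting these equal: 3p + 3 = −4p + 7 ⇒ 7p = 4 ⇒ p = 4/7, and the value is (3)·(4/7) + 3 = 33/7.
For the keeper: with q = P(Left), equating Low's and High's payoffs gives 3q + 3 = −4q + 7 ⇒ q = 4/7.

33/7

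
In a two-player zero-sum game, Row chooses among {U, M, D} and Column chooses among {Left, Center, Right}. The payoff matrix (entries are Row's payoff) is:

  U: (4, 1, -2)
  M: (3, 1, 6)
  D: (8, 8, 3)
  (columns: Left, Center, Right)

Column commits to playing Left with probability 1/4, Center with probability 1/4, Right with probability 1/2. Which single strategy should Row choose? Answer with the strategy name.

Expected payoff of U: (1/4)·4 + (1/4)·1 + (1/2)·(-2) = 1/4.
Expected payoff of M: (1/4)·3 + (1/4)·1 + (1/2)·6 = 4.
Expected payoff of D: (1/4)·8 + (1/4)·8 + (1/2)·3 = 11/2.
The largest is 11/2, so Row's best response is D.

D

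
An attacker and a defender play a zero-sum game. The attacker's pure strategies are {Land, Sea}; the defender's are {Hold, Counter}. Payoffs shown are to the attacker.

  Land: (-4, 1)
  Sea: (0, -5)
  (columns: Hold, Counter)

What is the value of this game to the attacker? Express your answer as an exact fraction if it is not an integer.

-2

Row minima: Land → -4, Sea → -5; maximin = -4.
Column maxima: Hold → 0, Counter → 1; minimax = 0.
-4 ≠ 0, so there is no saddle point; optimal play is mixed.
Let the attacker play Land with probability p. Expected payoff against Hold: (-4)p + 0(1−p) = −4p; against Counter: 1p + (-5)(1−p) = 6p − 5.
Setting these equal: −4p = 6p − 5 ⇒ −10p = -5 ⇒ p = 1/2, and the value is (-4)·(1/2) = -2.
For the defender: with q = P(Hold), equating Land's and Sea's payoffs gives −5q + 1 = 5q − 5 ⇒ q = 3/5.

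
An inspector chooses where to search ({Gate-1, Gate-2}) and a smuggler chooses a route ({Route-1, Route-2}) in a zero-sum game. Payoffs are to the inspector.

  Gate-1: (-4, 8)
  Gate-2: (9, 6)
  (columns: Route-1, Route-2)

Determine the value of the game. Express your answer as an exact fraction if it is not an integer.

Row minima: Gate-1 → -4, Gate-2 → 6; maximin = 6.
Column maxima: Route-1 → 9, Route-2 → 8; minimax = 8.
6 ≠ 8, so there is no saddle point; optimal play is mixed.
Let the inspector play Gate-1 with probability p. Expected payoff against Route-1: (-4)p + 9(1−p) = −13p + 9; against Route-2: 8p + 6(1−p) = 2p + 6.
Setting these equal: −13p + 9 = 2p + 6 ⇒ −15p = -3 ⇒ p = 1/5, and the value is (-13)·(1/5) + 9 = 32/5.
For the smuggler: with q = P(Route-1), equating Gate-1's and Gate-2's payoffs gives −12q + 8 = 3q + 6 ⇒ q = 2/15.

32/5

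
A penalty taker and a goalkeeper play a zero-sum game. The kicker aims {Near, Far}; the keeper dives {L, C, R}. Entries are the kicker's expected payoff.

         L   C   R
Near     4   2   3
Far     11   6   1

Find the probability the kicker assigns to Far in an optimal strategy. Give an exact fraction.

1/6

Row minima: Near → 2, Far → 1; maximin = 2.
Column maxima: L → 11, C → 6, R → 3; minimax = 3.
2 ≠ 3, so there is no saddle point; optimal play is mixed.
L is strictly dominated by C (it gives the kicker strictly more in every row), so the keeper never plays it.
On the remaining 2×2 (Near, Far vs C, R):
Let the kicker play Near with probability p. Expected payoff against C: 2p + 6(1−p) = −4p + 6; against R: 3p + 1(1−p) = 2p + 1.
Setting these equal: −4p + 6 = 2p + 1 ⇒ −6p = -5 ⇒ p = 5/6, and the value is (-4)·(5/6) + 6 = 8/3.
For the keeper: with q = P(C), equating Near's and Far's payoffs gives −q + 3 = 5q + 1 ⇒ q = 1/3.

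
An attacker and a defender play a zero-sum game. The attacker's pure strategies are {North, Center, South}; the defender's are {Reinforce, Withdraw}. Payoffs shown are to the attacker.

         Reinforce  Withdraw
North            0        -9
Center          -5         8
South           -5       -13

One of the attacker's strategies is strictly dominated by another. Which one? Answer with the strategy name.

South

North gives a strictly higher payoff than South against every column: 0 > -5, -9 > -13.
So South is strictly dominated and the attacker never plays it.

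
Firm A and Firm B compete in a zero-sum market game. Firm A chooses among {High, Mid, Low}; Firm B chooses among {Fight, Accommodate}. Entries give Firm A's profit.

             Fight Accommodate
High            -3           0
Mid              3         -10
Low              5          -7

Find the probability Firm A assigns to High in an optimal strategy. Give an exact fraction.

Row minima: High → -3, Mid → -10, Low → -7; maximin = -3.
Column maxima: Fight → 5, Accommodate → 0; minimax = 0.
-3 ≠ 0, so there is no saddle point; optimal play is mixed.
Mid is strictly dominated by Low, so Firm A never plays it.
On the remaining 2×2 (High, Low vs Fight, Accommodate):
Let Firm A play High with probability p. Expected payoff against Fight: (-3)p + 5(1−p) = −8p + 5; against Accommodate: 0p + (-7)(1−p) = 7p − 7.
Setting these equal: −8p + 5 = 7p − 7 ⇒ −15p = -12 ⇒ p = 4/5, and the value is (-8)·(4/5) + 5 = -7/5.
For Firm B: with q = P(Fight), equating High's and Low's payoffs gives −3q = 12q − 7 ⇒ q = 7/15.

4/5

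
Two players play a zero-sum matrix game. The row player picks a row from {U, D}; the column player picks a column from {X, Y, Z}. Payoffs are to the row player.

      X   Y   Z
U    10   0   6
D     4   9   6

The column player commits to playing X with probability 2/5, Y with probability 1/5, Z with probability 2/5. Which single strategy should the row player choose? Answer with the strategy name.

U

Expected payoff of U: (2/5)·10 + (1/5)·0 + (2/5)·6 = 32/5.
Expected payoff of D: (2/5)·4 + (1/5)·9 + (2/5)·6 = 29/5.
The largest is 32/5, so the row player's best response is U.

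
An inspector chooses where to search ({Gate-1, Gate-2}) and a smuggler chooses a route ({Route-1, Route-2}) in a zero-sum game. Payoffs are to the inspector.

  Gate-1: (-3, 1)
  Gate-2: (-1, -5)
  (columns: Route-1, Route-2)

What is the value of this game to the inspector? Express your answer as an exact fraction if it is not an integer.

Row minima: Gate-1 → -3, Gate-2 → -5; maximin = -3.
Column maxima: Route-1 → -1, Route-2 → 1; minimax = -1.
-3 ≠ -1, so there is no saddle point; optimal play is mixed.
Let the inspector play Gate-1 with probability p. Expected payoff against Route-1: (-3)p + (-1)(1−p) = −2p − 1; against Route-2: 1p + (-5)(1−p) = 6p − 5.
Setting these equal: −2p − 1 = 6p − 5 ⇒ −8p = -4 ⇒ p = 1/2, and the value is (-2)·(1/2) − 1 = -2.
For the smuggler: with q = P(Route-1), equating Gate-1's and Gate-2's payoffs gives −4q + 1 = 4q − 5 ⇒ q = 3/4.

-2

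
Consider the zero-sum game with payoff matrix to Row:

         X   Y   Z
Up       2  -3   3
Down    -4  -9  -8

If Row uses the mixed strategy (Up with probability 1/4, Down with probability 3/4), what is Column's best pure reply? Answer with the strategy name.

Y

If Column plays X, Row's expected payoff is (1/4)·2 + (3/4)·(-4) = -5/2.
If Column plays Y, Row's expected payoff is (1/4)·(-3) + (3/4)·(-9) = -15/2.
If Column plays Z, Row's expected payoff is (1/4)·3 + (3/4)·(-8) = -21/4.
Column minimizes Row's payoff; the smallest is -15/2, so the best response is Y.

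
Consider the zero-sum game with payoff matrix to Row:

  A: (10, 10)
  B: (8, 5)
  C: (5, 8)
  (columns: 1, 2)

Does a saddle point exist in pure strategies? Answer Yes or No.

Row minima: A → 10, B → 5, C → 5; maximin = 10.
Column maxima: 1 → 10, 2 → 10; minimax = 10.
maximin = minimax = 10, so a saddle point exists.

Yes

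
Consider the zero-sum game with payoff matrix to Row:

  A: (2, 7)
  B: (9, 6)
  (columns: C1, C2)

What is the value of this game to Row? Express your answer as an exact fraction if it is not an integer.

Row minima: A → 2, B → 6; maximin = 6.
Column maxima: C1 → 9, C2 → 7; minimax = 7.
6 ≠ 7, so there is no saddle point; optimal play is mixed.
Let Row play A with probability p. Expected payoff against C1: 2p + 9(1−p) = −7p + 9; against C2: 7p + 6(1−p) = p + 6.
Setting these equal: −7p + 9 = p + 6 ⇒ −8p = -3 ⇒ p = 3/8, and the value is (-7)·(3/8) + 9 = 51/8.
For Column: with q = P(C1), equating A's and B's payoffs gives −5q + 7 = 3q + 6 ⇒ q = 1/8.

51/8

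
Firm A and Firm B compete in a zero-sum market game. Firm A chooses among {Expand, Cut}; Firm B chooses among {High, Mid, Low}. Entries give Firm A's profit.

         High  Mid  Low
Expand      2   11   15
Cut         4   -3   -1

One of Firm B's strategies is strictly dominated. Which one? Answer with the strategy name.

Low

Mid holds Firm A's payoff strictly below Low in every row: 11 < 15, -3 < -1.
So Low is strictly dominated for Firm B.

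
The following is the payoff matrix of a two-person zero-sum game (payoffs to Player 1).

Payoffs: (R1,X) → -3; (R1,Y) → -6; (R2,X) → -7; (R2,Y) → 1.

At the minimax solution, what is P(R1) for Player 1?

Row minima: R1 → -6, R2 → -7; maximin = -6.
Column maxima: X → -3, Y → 1; minimax = -3.
-6 ≠ -3, so there is no saddle point; optimal play is mixed.
Let Player 1 play R1 with probability p. Expected payoff against X: (-3)p + (-7)(1−p) = 4p − 7; against Y: (-6)p + 1(1−p) = −7p + 1.
Setting these equal: 4p − 7 = −7p + 1 ⇒ 11p = 8 ⇒ p = 8/11, and the value is (4)·(8/11) − 7 = -45/11.
For Player 2: with q = P(X), equating R1's and R2's payoffs gives 3q − 6 = −8q + 1 ⇒ q = 7/11.

8/11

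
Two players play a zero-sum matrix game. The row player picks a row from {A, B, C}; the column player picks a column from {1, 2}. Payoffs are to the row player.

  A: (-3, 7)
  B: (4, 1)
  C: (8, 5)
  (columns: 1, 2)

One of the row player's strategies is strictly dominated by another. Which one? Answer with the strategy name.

B

C gives a strictly higher payoff than B against every column: 8 > 4, 5 > 1.
So B is strictly dominated and the row player never plays it.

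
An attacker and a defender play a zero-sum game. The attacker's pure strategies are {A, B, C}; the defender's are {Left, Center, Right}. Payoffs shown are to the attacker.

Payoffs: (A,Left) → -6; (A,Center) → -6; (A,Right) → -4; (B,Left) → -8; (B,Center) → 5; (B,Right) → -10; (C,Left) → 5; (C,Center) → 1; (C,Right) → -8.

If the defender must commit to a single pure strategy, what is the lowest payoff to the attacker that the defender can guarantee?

Column maxima: Left → 5, Center → 5, Right → -4.
The smallest of these is -4.

-4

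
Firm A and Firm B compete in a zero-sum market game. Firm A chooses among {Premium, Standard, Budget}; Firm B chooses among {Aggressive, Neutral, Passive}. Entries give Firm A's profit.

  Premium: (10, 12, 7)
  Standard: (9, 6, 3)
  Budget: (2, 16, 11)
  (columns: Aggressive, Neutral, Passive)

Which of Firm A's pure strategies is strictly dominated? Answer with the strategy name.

Premium gives a strictly higher payoff than Standard against every column: 10 > 9, 12 > 6, 7 > 3.
So Standard is strictly dominated and Firm A never plays it.

Standard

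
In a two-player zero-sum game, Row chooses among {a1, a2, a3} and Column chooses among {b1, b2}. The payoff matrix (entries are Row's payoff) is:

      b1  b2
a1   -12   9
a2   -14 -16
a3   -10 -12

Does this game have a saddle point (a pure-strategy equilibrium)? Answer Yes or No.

No

Row minima: a1 → -12, a2 → -16, a3 → -12; maximin = -12.
Column maxima: b1 → -10, b2 → 9; minimax = -10.
-12 ≠ -10, so no pure-strategy equilibrium exists.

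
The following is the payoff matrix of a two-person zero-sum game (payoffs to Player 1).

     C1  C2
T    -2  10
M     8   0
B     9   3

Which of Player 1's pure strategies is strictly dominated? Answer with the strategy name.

B gives a strictly higher payoff than M against every column: 9 > 8, 3 > 0.
So M is strictly dominated and Player 1 never plays it.

M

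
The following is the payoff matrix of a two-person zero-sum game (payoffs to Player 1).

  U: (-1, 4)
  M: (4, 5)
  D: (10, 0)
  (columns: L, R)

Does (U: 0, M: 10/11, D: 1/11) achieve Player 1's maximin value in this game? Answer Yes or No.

Against L this mix gives (10/11)·4 + (1/11)·10 = 50/11.
Against R this mix gives (10/11)·5 + (1/11)·0 = 50/11.
All of Player 2's active replies (L, R) yield 50/11, and no column does worse for Player 1. The mix makes Player 2 indifferent and guarantees 50/11, so it is optimal.

Yes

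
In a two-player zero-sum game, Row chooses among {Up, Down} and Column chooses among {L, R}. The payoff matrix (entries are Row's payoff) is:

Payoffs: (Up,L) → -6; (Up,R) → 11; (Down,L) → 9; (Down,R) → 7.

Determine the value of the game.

Row minima: Up → -6, Down → 7; maximin = 7.
Column maxima: L → 9, R → 11; minimax = 9.
7 ≠ 9, so there is no saddle point; optimal play is mixed.
Let Row play Up with probability p. Expected payoff against L: (-6)p + 9(1−p) = −15p + 9; against R: 11p + 7(1−p) = 4p + 7.
Setting these equal: −15p + 9 = 4p + 7 ⇒ −19p = -2 ⇒ p = 2/19, and the value is (-15)·(2/19) + 9 = 141/19.
For Column: with q = P(L), equating Up's and Down's payoffs gives −17q + 11 = 2q + 7 ⇒ q = 4/19.

141/19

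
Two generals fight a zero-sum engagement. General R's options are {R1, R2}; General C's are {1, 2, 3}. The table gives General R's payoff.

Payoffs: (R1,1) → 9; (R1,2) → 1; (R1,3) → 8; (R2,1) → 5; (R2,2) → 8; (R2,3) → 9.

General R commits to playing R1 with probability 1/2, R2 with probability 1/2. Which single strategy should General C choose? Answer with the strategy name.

2

If General C plays 1, General R's expected payoff is (1/2)·9 + (1/2)·5 = 7.
If General C plays 2, General R's expected payoff is (1/2)·1 + (1/2)·8 = 9/2.
If General C plays 3, General R's expected payoff is (1/2)·8 + (1/2)·9 = 17/2.
General C minimizes General R's payoff; the smallest is 9/2, so the best response is 2.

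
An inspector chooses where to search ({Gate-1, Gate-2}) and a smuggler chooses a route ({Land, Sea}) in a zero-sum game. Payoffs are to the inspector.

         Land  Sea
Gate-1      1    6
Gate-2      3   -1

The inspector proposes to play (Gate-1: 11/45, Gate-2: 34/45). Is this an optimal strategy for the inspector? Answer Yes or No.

Against Land this mix gives (11/45)·1 + (34/45)·3 = 113/45.
Against Sea this mix gives (11/45)·6 + (34/45)·(-1) = 32/45.
The smuggler will play Sea, holding the inspector to 32/45. Shifting weight toward the row that does better against Sea would raise this floor (the equalizing mix achieves 19/9 against both Sea and Land), so the proposed strategy is not optimal.

No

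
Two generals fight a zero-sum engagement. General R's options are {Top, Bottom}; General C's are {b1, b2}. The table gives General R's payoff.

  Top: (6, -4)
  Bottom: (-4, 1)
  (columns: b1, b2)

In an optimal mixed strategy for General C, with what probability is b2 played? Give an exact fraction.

Row minima: Top → -4, Bottom → -4; maximin = -4.
Column maxima: b1 → 6, b2 → 1; minimax = 1.
-4 ≠ 1, so there is no saddle point; optimal play is mixed.
Let General R play Top with probability p. Expected payoff against b1: 6p + (-4)(1−p) = 10p − 4; against b2: (-4)p + 1(1−p) = −5p + 1.
Setting these equal: 10p − 4 = −5p + 1 ⇒ 15p = 5 ⇒ p = 1/3, and the value is (10)·(1/3) − 4 = -2/3.
For General C: with q = P(b1), equating Top's and Bottom's payoffs gives 10q − 4 = −5q + 1 ⇒ q = 1/3.

2/3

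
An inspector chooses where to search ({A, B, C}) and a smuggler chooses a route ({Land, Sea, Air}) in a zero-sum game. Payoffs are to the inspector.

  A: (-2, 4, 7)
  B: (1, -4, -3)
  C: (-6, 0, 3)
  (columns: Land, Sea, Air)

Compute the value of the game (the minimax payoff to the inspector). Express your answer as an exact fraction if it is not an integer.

Row minima: A → -2, B → -4, C → -6; maximin = -2.
Column maxima: Land → 1, Sea → 4, Air → 7; minimax = 1.
-2 ≠ 1, so there is no saddle point; optimal play is mixed.
C is strictly dominated by A, so the inspector never plays it.
Air is strictly dominated by Sea (it gives the inspector strictly more in every row), so the smuggler never plays it.
On the remaining 2×2 (A, B vs Land, Sea):
Let the inspector play A with probability p. Expected payoff against Land: (-2)p + 1(1−p) = −3p + 1; against Sea: 4p + (-4)(1−p) = 8p − 4.
Setting these equal: −3p + 1 = 8p − 4 ⇒ −11p = -5 ⇒ p = 5/11, and the value is (-3)·(5/11) + 1 = -4/11.
For the smuggler: with q = P(Land), equating A's and B's payoffs gives −6q + 4 = 5q − 4 ⇒ q = 8/11.

-4/11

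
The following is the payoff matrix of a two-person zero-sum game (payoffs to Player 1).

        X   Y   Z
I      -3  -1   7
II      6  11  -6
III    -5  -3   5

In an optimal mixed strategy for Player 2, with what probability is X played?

Row minima: I → -3, II → -6, III → -5; maximin = -3.
Column maxima: X → 6, Y → 11, Z → 7; minimax = 6.
-3 ≠ 6, so there is no saddle point; optimal play is mixed.
III is strictly dominated by I, so Player 1 never plays it.
Y is strictly dominated by X (it gives Player 1 strictly more in every row), so Player 2 never plays it.
On the remaining 2×2 (I, II vs X, Z):
Let Player 1 play I with probability p. Expected payoff against X: (-3)p + 6(1−p) = −9p + 6; against Z: 7p + (-6)(1−p) = 13p − 6.
Setting these equal: −9p + 6 = 13p − 6 ⇒ −22p = -12 ⇒ p = 6/11, and the value is (-9)·(6/11) + 6 = 12/11.
For Player 2: with q = P(X), equating I's and II's payoffs gives −10q + 7 = 12q − 6 ⇒ q = 13/22.

13/22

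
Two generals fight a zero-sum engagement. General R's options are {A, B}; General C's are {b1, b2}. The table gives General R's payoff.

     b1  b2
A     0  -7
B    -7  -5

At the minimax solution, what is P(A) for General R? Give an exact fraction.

Row minima: A → -7, B → -7; maximin = -7.
Column maxima: b1 → 0, b2 → -5; minimax = -5.
-7 ≠ -5, so there is no saddle point; optimal play is mixed.
Let General R play A with probability p. Expected payoff against b1: 0p + (-7)(1−p) = 7p − 7; against b2: (-7)p + (-5)(1−p) = −2p − 5.
Setting these equal: 7p − 7 = −2p − 5 ⇒ 9p = 2 ⇒ p = 2/9, and the value is (7)·(2/9) − 7 = -49/9.
For General C: with q = P(b1), equating A's and B's payoffs gives 7q − 7 = −2q − 5 ⇒ q = 2/9.

2/9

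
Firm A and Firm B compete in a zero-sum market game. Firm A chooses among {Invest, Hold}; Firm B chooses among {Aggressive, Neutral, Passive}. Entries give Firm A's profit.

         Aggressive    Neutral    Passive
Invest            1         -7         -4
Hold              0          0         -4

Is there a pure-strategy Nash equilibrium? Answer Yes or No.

Yes

Row minima: Invest → -7, Hold → -4; maximin = -4.
Column maxima: Aggressive → 1, Neutral → 0, Passive → -4; minimax = -4.
maximin = minimax = -4, so a saddle point exists.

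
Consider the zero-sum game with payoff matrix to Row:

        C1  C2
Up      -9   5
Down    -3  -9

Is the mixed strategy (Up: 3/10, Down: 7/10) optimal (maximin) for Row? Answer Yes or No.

Yes

Against C1 this mix gives (3/10)·(-9) + (7/10)·(-3) = -24/5.
Against C2 this mix gives (3/10)·5 + (7/10)·(-9) = -24/5.
All of Column's active replies (C1, C2) yield -24/5, and no column does worse for Row. The mix makes Column indifferent and guarantees -24/5, so it is optimal.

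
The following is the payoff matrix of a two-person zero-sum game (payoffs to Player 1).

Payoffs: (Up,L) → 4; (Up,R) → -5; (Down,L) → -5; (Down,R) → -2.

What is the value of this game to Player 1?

-11/4

Row minima: Up → -5, Down → -5; maximin = -5.
Column maxima: L → 4, R → -2; minimax = -2.
-5 ≠ -2, so there is no saddle point; optimal play is mixed.
Let Player 1 play Up with probability p. Expected payoff against L: 4p + (-5)(1−p) = 9p − 5; against R: (-5)p + (-2)(1−p) = −3p − 2.
Setting these equal: 9p − 5 = −3p − 2 ⇒ 12p = 3 ⇒ p = 1/4, and the value is (9)·(1/4) − 5 = -11/4.
For Player 2: with q = P(L), equating Up's and Down's payoffs gives 9q − 5 = −3q − 2 ⇒ q = 1/4.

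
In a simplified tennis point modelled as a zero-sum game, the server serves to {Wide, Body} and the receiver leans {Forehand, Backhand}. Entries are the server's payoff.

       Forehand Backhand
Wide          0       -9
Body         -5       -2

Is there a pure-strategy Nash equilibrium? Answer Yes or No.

Row minima: Wide → -9, Body → -5; maximin = -5.
Column maxima: Forehand → 0, Backhand → -2; minimax = -2.
-5 ≠ -2, so no pure-strategy equilibrium exists.

No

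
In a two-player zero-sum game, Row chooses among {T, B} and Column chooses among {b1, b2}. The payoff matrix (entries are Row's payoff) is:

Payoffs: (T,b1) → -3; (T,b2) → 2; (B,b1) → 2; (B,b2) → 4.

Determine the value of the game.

Row minima: T → -3, B → 2; maximin = 2.
Column maxima: b1 → 2, b2 → 4; minimax = 2.
Since maximin = minimax = 2, there is a saddle point and the value is 2.

2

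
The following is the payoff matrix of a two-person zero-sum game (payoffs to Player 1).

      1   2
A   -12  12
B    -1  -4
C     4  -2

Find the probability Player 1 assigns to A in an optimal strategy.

1/5

Row minima: A → -12, B → -4, C → -2; maximin = -2.
Column maxima: 1 → 4, 2 → 12; minimax = 4.
-2 ≠ 4, so there is no saddle point; optimal play is mixed.
B is strictly dominated by C, so Player 1 never plays it.
On the remaining 2×2 (A, C vs 1, 2):
Let Player 1 play A with probability p. Expected payoff against 1: (-12)p + 4(1−p) = −16p + 4; against 2: 12p + (-2)(1−p) = 14p − 2.
Setting these equal: −16p + 4 = 14p − 2 ⇒ −30p = -6 ⇒ p = 1/5, and the value is (-16)·(1/5) + 4 = 4/5.
For Player 2: with q = P(1), equating A's and C's payoffs gives −24q + 12 = 6q − 2 ⇒ q = 7/15.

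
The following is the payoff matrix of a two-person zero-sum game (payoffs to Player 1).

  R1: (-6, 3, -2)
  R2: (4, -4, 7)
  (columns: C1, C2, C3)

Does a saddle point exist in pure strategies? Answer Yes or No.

No

Row minima: R1 → -6, R2 → -4; maximin = -4.
Column maxima: C1 → 4, C2 → 3, C3 → 7; minimax = 3.
-4 ≠ 3, so no pure-strategy equilibrium exists.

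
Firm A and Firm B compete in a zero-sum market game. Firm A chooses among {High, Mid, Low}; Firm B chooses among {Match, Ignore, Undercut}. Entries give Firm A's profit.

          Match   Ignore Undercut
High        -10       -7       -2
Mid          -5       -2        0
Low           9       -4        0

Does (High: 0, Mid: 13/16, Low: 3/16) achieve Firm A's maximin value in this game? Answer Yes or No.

Against Match this mix gives (13/16)·(-5) + (3/16)·9 = -19/8.
Against Ignore this mix gives (13/16)·(-2) + (3/16)·(-4) = -19/8.
Against Undercut this mix gives (13/16)·0 + (3/16)·0 = 0.
All of Firm B's active replies (Match, Ignore) yield -19/8, and no column does worse for Firm A. The mix makes Firm B indifferent and guarantees -19/8, so it is optimal.

Yes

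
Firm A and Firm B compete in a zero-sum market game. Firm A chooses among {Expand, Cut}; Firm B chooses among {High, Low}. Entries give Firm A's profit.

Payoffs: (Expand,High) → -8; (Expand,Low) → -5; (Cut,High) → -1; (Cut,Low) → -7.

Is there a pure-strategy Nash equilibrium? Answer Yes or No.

Row minima: Expand → -8, Cut → -7; maximin = -7.
Column maxima: High → -1, Low → -5; minimax = -5.
-7 ≠ -5, so no pure-strategy equilibrium exists.

No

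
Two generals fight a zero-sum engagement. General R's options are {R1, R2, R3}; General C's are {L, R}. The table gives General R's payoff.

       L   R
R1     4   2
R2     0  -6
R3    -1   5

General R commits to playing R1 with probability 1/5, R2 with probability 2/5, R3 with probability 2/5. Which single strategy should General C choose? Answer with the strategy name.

If General C plays L, General R's expected payoff is (1/5)·4 + (2/5)·0 + (2/5)·(-1) = 2/5.
If General C plays R, General R's expected payoff is (1/5)·2 + (2/5)·(-6) + (2/5)·5 = 0.
General C minimizes General R's payoff; the smallest is 0, so the best response is R.

R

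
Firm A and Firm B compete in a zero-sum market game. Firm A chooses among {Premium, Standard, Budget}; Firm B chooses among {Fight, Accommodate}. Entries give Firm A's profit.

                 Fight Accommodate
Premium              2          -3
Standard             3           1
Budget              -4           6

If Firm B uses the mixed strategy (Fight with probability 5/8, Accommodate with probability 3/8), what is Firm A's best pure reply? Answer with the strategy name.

Standard

Expected payoff of Premium: (5/8)·2 + (3/8)·(-3) = 1/8.
Expected payoff of Standard: (5/8)·3 + (3/8)·1 = 9/4.
Expected payoff of Budget: (5/8)·(-4) + (3/8)·6 = -1/4.
The largest is 9/4, so Firm A's best response is Standard.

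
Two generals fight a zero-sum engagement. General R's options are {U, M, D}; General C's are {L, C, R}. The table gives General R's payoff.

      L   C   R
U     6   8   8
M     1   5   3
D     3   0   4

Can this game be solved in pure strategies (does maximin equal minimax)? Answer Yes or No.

Yes

Row minima: U → 6, M → 1, D → 0; maximin = 6.
Column maxima: L → 6, C → 8, R → 8; minimax = 6.
maximin = minimax = 6, so a saddle point exists.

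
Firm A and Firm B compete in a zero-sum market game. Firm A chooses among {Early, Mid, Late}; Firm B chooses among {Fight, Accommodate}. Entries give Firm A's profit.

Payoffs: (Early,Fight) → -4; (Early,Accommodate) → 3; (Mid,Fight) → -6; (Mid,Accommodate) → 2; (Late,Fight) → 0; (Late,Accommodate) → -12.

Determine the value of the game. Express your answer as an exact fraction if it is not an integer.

Row minima: Early → -4, Mid → -6, Late → -12; maximin = -4.
Column maxima: Fight → 0, Accommodate → 3; minimax = 0.
-4 ≠ 0, so there is no saddle point; optimal play is mixed.
Mid is strictly dominated by Early, so Firm A never plays it.
On the remaining 2×2 (Early, Late vs Fight, Accommodate):
Let Firm A play Early with probability p. Expected payoff against Fight: (-4)p + 0(1−p) = −4p; against Accommodate: 3p + (-12)(1−p) = 15p − 12.
Setting these equal: −4p = 15p − 12 ⇒ −19p = -12 ⇒ p = 12/19, and the value is (-4)·(12/19) = -48/19.
For Firm B: with q = P(Fight), equating Early's and Late's payoffs gives −7q + 3 = 12q − 12 ⇒ q = 15/19.

-48/19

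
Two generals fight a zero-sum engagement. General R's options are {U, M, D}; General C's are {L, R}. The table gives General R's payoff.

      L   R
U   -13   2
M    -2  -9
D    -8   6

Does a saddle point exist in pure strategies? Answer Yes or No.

No

Row minima: U → -13, M → -9, D → -8; maximin = -8.
Column maxima: L → -2, R → 6; minimax = -2.
-8 ≠ -2, so no pure-strategy equilibrium exists.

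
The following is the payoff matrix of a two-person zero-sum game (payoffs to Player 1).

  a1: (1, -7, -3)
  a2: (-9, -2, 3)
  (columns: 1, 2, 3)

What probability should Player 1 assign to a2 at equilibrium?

Row minima: a1 → -7, a2 → -9; maximin = -7.
Column maxima: 1 → 1, 2 → -2, 3 → 3; minimax = -2.
-7 ≠ -2, so there is no saddle point; optimal play is mixed.
3 is strictly dominated by 2 (it gives Player 1 strictly more in every row), so Player 2 never plays it.
On the remaining 2×2 (a1, a2 vs 1, 2):
Let Player 1 play a1 with probability p. Expected payoff against 1: 1p + (-9)(1−p) = 10p − 9; against 2: (-7)p + (-2)(1−p) = −5p − 2.
Setting these equal: 10p − 9 = −5p − 2 ⇒ 15p = 7 ⇒ p = 7/15, and the value is (10)·(7/15) − 9 = -13/3.
For Player 2: with q = P(1), equating a1's and a2's payoffs gives 8q − 7 = −7q − 2 ⇒ q = 1/3.

8/15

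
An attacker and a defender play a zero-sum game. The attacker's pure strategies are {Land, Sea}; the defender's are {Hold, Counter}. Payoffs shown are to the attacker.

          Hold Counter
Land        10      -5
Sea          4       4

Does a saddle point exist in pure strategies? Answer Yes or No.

Yes

Row minima: Land → -5, Sea → 4; maximin = 4.
Column maxima: Hold → 10, Counter → 4; minimax = 4.
maximin = minimax = 4, so a saddle point exists.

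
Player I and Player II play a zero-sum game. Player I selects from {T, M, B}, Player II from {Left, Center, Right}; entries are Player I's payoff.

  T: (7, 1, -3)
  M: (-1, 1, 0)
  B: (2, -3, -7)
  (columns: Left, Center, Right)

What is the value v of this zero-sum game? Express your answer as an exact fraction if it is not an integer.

-3/11

Row minima: T → -3, M → -1, B → -7; maximin = -1.
Column maxima: Left → 7, Center → 1, Right → 0; minimax = 0.
-1 ≠ 0, so there is no saddle point; optimal play is mixed.
B is strictly dominated by T, so Player I never plays it.
Center is strictly dominated by Right (it gives Player I strictly more in every row), so Player II never plays it.
On the remaining 2×2 (T, M vs Left, Right):
Let Player I play T with probability p. Expected payoff against Left: 7p + (-1)(1−p) = 8p − 1; against Right: (-3)p + 0(1−p) = −3p.
Setting these equal: 8p − 1 = −3p ⇒ 11p = 1 ⇒ p = 1/11, and the value is (8)·(1/11) − 1 = -3/11.
For Player II: with q = P(Left), equating T's and M's payoffs gives 10q − 3 = −q ⇒ q = 3/11.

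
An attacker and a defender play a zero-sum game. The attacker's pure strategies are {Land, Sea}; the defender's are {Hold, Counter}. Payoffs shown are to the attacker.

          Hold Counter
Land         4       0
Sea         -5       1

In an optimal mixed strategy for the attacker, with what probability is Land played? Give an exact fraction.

Row minima: Land → 0, Sea → -5; maximin = 0.
Column maxima: Hold → 4, Counter → 1; minimax = 1.
0 ≠ 1, so there is no saddle point; optimal play is mixed.
Let the attacker play Land with probability p. Expected payoff against Hold: 4p + (-5)(1−p) = 9p − 5; against Counter: 0p + 1(1−p) = −p + 1.
Setting these equal: 9p − 5 = −p + 1 ⇒ 10p = 6 ⇒ p = 3/5, and the value is (9)·(3/5) − 5 = 2/5.
For the defender: with q = P(Hold), equating Land's and Sea's payoffs gives 4q = −6q + 1 ⇒ q = 1/10.

3/5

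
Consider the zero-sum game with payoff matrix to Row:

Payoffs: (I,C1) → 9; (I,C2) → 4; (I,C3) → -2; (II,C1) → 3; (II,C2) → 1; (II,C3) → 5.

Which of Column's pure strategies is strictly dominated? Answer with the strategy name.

C1

C2 holds Row's payoff strictly below C1 in every row: 4 < 9, 1 < 3.
So C1 is strictly dominated for Column.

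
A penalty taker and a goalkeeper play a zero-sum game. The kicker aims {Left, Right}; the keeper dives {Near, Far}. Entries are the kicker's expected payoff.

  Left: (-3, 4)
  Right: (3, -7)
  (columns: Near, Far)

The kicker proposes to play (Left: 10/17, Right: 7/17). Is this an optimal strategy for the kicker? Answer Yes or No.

Yes

Against Near this mix gives (10/17)·(-3) + (7/17)·3 = -9/17.
Against Far this mix gives (10/17)·4 + (7/17)·(-7) = -9/17.
All of the keeper's active replies (Near, Far) yield -9/17, and no column does worse for the kicker. The mix makes the keeper indifferent and guarantees -9/17, so it is optimal.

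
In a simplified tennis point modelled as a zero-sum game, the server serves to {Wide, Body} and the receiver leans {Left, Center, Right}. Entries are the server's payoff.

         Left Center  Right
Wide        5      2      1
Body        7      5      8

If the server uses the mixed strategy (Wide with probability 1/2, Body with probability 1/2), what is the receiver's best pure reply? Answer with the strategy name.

If the receiver plays Left, the server's expected payoff is (1/2)·5 + (1/2)·7 = 6.
If the receiver plays Center, the server's expected payoff is (1/2)·2 + (1/2)·5 = 7/2.
If the receiver plays Right, the server's expected payoff is (1/2)·1 + (1/2)·8 = 9/2.
The receiver minimizes the server's payoff; the smallest is 7/2, so the best response is Center.

Center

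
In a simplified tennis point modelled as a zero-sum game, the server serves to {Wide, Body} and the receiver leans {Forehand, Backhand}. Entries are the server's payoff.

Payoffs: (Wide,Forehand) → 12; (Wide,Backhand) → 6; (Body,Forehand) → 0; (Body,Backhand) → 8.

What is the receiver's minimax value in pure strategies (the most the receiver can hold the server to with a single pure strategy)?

8

Column maxima: Forehand → 12, Backhand → 8.
The smallest of these is 8.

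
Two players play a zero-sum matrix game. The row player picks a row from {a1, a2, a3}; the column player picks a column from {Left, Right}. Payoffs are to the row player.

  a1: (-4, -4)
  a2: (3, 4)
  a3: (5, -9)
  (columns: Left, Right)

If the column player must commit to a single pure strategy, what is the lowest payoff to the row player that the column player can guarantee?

Column maxima: Left → 5, Right → 4.
The smallest of these is 4.

4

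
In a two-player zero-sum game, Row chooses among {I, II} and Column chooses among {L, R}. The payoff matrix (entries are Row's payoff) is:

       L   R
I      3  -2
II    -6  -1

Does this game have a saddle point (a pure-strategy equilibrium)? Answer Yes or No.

Row minima: I → -2, II → -6; maximin = -2.
Column maxima: L → 3, R → -1; minimax = -1.
-2 ≠ -1, so no pure-strategy equilibrium exists.

No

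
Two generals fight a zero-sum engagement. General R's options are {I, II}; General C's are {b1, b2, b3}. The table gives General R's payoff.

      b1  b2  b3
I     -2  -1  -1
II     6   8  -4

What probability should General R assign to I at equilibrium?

Row minima: I → -2, II → -4; maximin = -2.
Column maxima: b1 → 6, b2 → 8, b3 → -1; minimax = -1.
-2 ≠ -1, so there is no saddle point; optimal play is mixed.
b2 is strictly dominated by b1 (it gives General R strictly more in every row), so General C never plays it.
On the remaining 2×2 (I, II vs b1, b3):
Let General R play I with probability p. Expected payoff against b1: (-2)p + 6(1−p) = −8p + 6; against b3: (-1)p + (-4)(1−p) = 3p − 4.
Setting these equal: −8p + 6 = 3p − 4 ⇒ −11p = -10 ⇒ p = 10/11, and the value is (-8)·(10/11) + 6 = -14/11.
For General C: with q = P(b1), equating I's and II's payoffs gives −q − 1 = 10q − 4 ⇒ q = 3/11.

10/11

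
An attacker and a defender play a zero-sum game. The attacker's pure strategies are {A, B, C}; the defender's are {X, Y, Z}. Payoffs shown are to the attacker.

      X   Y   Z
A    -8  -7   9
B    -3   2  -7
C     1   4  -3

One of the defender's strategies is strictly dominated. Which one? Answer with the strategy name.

Y

X holds the attacker's payoff strictly below Y in every row: -8 < -7, -3 < 2, 1 < 4.
So Y is strictly dominated for the defender.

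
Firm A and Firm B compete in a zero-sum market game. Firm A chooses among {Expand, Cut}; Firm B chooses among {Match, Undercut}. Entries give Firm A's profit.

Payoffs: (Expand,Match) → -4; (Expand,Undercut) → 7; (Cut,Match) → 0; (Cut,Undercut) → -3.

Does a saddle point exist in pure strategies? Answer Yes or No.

Row minima: Expand → -4, Cut → -3; maximin = -3.
Column maxima: Match → 0, Undercut → 7; minimax = 0.
-3 ≠ 0, so no pure-strategy equilibrium exists.

No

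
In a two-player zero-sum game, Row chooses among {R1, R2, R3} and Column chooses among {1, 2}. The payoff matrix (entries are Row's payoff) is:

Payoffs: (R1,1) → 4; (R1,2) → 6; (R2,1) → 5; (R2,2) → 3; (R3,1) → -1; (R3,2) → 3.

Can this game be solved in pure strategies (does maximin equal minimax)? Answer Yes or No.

Row minima: R1 → 4, R2 → 3, R3 → -1; maximin = 4.
Column maxima: 1 → 5, 2 → 6; minimax = 5.
4 ≠ 5, so no pure-strategy equilibrium exists.

No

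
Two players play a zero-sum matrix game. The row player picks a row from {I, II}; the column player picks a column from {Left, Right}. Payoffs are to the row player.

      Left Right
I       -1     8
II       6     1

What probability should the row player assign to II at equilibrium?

9/14

Row minima: I → -1, II → 1; maximin = 1.
Column maxima: Left → 6, Right → 8; minimax = 6.
1 ≠ 6, so there is no saddle point; optimal play is mixed.
Let the row player play I with probability p. Expected payoff against Left: (-1)p + 6(1−p) = −7p + 6; against Right: 8p + 1(1−p) = 7p + 1.
Setting these equal: −7p + 6 = 7p + 1 ⇒ −14p = -5 ⇒ p = 5/14, and the value is (-7)·(5/14) + 6 = 7/2.
For the column player: with q = P(Left), equating I's and II's payoffs gives −9q + 8 = 5q + 1 ⇒ q = 1/2.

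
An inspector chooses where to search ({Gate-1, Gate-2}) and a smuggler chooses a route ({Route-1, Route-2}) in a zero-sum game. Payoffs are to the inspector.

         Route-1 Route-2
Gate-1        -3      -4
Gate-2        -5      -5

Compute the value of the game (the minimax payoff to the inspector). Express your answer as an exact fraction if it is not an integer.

Row minima: Gate-1 → -4, Gate-2 → -5; maximin = -4.
Column maxima: Route-1 → -3, Route-2 → -4; minimax = -4.
Since maximin = minimax = -4, there is a saddle point and the value is -4.

-4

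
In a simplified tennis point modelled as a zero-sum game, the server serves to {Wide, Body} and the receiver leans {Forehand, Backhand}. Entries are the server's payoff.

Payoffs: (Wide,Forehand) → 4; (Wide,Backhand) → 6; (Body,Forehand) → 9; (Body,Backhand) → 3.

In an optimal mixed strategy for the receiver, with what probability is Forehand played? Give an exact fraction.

Row minima: Wide → 4, Body → 3; maximin = 4.
Column maxima: Forehand → 9, Backhand → 6; minimax = 6.
4 ≠ 6, so there is no saddle point; optimal play is mixed.
Let the server play Wide with probability p. Expected payoff against Forehand: 4p + 9(1−p) = −5p + 9; against Backhand: 6p + 3(1−p) = 3p + 3.
Setting these equal: −5p + 9 = 3p + 3 ⇒ −8p = -6 ⇒ p = 3/4, and the value is (-5)·(3/4) + 9 = 21/4.
For the receiver: with q = P(Forehand), equating Wide's and Body's payoffs gives −2q + 6 = 6q + 3 ⇒ q = 3/8.

3/8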